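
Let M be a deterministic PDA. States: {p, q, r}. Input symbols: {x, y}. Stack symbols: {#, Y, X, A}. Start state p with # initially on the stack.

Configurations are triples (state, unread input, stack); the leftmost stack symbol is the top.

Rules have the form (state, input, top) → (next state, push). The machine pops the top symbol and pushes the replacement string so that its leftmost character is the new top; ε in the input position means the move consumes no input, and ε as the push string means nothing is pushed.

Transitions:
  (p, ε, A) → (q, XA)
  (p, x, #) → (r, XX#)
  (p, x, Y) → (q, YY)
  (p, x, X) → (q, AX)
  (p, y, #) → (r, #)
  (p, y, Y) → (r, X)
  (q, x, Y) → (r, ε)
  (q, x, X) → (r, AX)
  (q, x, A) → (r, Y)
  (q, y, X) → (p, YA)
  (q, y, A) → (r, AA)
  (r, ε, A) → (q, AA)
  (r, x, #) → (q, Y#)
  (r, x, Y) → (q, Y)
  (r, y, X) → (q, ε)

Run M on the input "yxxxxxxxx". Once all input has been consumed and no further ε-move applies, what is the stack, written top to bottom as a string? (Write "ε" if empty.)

#

(p, yxxxxxxxx, #)
  read y, top #: go to r, push # → (r, xxxxxxxx, #)
  read x, top #: go to q, push Y# → (q, xxxxxxx, Y#)
  read x, top Y: go to r, push ε → (r, xxxxxx, #)
  read x, top #: go to q, push Y# → (q, xxxxx, Y#)
  read x, top Y: go to r, push ε → (r, xxxx, #)
  read x, top #: go to q, push Y# → (q, xxx, Y#)
  read x, top Y: go to r, push ε → (r, xx, #)
  read x, top #: go to q, push Y# → (q, x, Y#)
  read x, top Y: go to r, push ε → (r, ε, #)
All input consumed in state r with stack #.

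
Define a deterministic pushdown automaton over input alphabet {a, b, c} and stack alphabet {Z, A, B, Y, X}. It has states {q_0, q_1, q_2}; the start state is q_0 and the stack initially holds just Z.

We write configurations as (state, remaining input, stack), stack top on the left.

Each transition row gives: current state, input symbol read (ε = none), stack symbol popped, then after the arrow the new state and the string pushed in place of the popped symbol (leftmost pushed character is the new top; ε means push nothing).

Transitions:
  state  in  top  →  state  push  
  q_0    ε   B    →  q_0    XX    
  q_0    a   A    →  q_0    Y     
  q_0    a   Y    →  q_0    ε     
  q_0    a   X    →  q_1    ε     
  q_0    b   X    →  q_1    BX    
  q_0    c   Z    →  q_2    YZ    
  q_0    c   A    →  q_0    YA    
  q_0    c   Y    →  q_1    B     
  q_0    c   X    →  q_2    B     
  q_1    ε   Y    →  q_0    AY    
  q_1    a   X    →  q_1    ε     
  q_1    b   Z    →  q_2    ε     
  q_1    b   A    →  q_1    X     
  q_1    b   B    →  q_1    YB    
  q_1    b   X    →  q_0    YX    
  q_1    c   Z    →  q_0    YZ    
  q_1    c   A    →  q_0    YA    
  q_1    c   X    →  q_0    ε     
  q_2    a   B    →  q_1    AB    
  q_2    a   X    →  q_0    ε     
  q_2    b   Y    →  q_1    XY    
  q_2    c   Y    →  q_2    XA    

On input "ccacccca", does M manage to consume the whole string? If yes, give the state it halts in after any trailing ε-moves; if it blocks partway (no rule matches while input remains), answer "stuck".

(q_0, ccacccca, Z) ⊢ (q_2, cacccca, YZ) ⊢ (q_2, acccca, XAZ) ⊢ (q_0, cccca, AZ) ⊢ (q_0, ccca, YAZ) ⊢ (q_1, cca, BAZ)
No transition for (q_1, c, top B); M blocks with input cca remaining.

stuck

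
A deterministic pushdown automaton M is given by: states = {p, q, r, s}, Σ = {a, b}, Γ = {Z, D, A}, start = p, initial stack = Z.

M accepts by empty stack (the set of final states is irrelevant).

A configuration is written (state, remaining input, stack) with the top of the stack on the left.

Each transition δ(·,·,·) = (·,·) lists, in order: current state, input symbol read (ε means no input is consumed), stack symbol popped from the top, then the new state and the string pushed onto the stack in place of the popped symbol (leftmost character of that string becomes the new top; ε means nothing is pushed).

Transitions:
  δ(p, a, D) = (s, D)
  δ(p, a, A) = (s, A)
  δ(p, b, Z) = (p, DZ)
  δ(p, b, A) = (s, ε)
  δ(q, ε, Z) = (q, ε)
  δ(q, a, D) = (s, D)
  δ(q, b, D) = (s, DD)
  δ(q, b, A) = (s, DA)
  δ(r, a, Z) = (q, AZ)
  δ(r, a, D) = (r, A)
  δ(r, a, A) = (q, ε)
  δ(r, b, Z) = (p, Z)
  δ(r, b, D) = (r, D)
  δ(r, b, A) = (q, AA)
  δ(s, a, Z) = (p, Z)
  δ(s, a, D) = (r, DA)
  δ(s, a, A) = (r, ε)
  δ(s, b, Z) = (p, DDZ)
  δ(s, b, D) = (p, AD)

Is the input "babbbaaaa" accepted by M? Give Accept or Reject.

Accept

(p, babbbaaaa, Z) ⊢ (p, abbbaaaa, DZ) ⊢ (s, bbbaaaa, DZ) ⊢ (p, bbaaaa, ADZ) ⊢ (s, baaaa, DZ) ⊢ (p, aaaa, ADZ) ⊢ (s, aaa, ADZ) ⊢ (r, aa, DZ) ⊢ (r, a, AZ) ⊢ (q, ε, Z) ⊢ (q, ε, ε)
All input consumed and the stack is empty.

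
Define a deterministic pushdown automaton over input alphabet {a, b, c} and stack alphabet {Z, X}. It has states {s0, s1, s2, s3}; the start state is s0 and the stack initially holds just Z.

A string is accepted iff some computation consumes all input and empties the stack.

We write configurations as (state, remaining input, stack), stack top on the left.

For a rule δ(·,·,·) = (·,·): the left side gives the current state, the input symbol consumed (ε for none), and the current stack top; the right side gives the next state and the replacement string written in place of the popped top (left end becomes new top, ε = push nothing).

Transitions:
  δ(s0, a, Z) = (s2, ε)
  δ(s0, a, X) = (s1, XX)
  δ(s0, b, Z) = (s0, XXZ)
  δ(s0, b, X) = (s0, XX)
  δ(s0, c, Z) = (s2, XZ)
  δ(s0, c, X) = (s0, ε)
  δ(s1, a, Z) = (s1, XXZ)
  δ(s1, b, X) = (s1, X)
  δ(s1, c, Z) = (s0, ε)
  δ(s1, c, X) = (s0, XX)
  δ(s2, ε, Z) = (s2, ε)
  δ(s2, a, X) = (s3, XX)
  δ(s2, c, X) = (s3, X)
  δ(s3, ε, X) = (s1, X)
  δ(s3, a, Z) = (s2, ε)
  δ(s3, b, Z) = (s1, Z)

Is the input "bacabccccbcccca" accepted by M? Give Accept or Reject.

Accept

(s0, bacabccccbcccca, Z)
  read b, top Z: go to s0, push XXZ → (s0, acabccccbcccca, XXZ)
  read a, top X: go to s1, push XX → (s1, cabccccbcccca, XXXZ)
  read c, top X: go to s0, push XX → (s0, abccccbcccca, XXXXZ)
  read a, top X: go to s1, push XX → (s1, bccccbcccca, XXXXXZ)
  read b, top X: go to s1, push X → (s1, ccccbcccca, XXXXXZ)
  read c, top X: go to s0, push XX → (s0, cccbcccca, XXXXXXZ)
  read c, top X: go to s0, push ε → (s0, ccbcccca, XXXXXZ)
  read c, top X: go to s0, push ε → (s0, cbcccca, XXXXZ)
  read c, top X: go to s0, push ε → (s0, bcccca, XXXZ)
  read b, top X: go to s0, push XX → (s0, cccca, XXXXZ)
  read c, top X: go to s0, push ε → (s0, ccca, XXXZ)
  read c, top X: go to s0, push ε → (s0, cca, XXZ)
  read c, top X: go to s0, push ε → (s0, ca, XZ)
  read c, top X: go to s0, push ε → (s0, a, Z)
  read a, top Z: go to s2, push ε → (s2, ε, ε)
All input consumed and the stack is empty.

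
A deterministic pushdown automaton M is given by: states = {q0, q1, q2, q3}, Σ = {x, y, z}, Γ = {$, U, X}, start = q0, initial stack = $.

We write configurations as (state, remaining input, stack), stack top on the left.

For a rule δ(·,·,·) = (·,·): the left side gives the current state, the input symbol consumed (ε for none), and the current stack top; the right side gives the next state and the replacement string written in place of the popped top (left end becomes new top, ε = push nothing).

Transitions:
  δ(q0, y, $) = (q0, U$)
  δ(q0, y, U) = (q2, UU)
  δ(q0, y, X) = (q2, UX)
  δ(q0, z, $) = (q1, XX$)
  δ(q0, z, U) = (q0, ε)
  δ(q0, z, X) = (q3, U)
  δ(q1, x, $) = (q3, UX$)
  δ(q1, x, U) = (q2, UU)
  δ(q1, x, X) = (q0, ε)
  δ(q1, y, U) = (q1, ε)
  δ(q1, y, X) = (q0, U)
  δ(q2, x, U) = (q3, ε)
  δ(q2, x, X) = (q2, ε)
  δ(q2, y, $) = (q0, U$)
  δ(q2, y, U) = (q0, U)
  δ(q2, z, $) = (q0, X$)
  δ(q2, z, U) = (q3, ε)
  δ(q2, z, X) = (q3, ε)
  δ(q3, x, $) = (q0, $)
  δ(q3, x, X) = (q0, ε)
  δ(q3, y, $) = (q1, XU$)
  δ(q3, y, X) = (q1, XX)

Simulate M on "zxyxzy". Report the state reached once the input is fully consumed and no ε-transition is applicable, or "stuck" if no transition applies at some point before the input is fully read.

stuck

(q0, zxyxzy, $) ⊢ (q1, xyxzy, XX$) ⊢ (q0, yxzy, X$) ⊢ (q2, xzy, UX$) ⊢ (q3, zy, X$)
No transition for (q3, z, top X); M blocks with input zy remaining.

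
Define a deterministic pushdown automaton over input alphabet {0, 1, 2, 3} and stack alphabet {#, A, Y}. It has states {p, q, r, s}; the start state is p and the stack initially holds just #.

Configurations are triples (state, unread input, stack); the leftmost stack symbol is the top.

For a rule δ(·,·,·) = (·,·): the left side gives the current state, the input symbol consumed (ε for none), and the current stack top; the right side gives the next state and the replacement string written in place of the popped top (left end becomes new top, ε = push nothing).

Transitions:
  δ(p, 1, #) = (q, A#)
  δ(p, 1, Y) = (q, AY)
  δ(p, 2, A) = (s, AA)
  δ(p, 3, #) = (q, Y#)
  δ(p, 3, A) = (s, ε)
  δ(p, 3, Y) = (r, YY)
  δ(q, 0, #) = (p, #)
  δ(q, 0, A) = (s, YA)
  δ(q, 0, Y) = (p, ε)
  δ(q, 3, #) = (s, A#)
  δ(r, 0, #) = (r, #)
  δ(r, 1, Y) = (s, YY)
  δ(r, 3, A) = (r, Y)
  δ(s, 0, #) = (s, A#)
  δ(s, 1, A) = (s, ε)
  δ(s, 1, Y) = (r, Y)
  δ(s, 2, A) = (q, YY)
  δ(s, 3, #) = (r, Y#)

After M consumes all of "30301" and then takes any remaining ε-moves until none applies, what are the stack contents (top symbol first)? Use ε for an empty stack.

A#

(p, 30301, #)
  read 3, top #: go to q, push Y# → (q, 0301, Y#)
  read 0, top Y: go to p, push ε → (p, 301, #)
  read 3, top #: go to q, push Y# → (q, 01, Y#)
  read 0, top Y: go to p, push ε → (p, 1, #)
  read 1, top #: go to q, push A# → (q, ε, A#)
All input consumed in state q with stack A#.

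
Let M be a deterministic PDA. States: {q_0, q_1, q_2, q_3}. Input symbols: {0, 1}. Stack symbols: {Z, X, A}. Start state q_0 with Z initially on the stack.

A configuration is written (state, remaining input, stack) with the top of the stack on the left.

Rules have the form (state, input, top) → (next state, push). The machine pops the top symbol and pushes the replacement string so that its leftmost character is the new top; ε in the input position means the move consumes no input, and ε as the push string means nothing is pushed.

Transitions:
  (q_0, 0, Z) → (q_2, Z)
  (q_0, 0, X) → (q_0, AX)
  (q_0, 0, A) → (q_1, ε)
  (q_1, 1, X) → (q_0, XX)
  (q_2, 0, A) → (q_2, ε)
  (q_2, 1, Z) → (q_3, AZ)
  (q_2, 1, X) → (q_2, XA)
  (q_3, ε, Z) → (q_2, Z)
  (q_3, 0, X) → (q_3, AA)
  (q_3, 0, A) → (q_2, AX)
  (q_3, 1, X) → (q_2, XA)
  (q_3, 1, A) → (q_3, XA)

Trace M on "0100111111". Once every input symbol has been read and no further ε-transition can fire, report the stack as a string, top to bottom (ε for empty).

XAAAAAAZ

(q_0, 0100111111, Z)
  read 0, top Z: go to q_2, push Z → (q_2, 100111111, Z)
  read 1, top Z: go to q_3, push AZ → (q_3, 00111111, AZ)
  read 0, top A: go to q_2, push AX → (q_2, 0111111, AXZ)
  read 0, top A: go to q_2, push ε → (q_2, 111111, XZ)
  read 1, top X: go to q_2, push XA → (q_2, 11111, XAZ)
  read 1, top X: go to q_2, push XA → (q_2, 1111, XAAZ)
  read 1, top X: go to q_2, push XA → (q_2, 111, XAAAZ)
  read 1, top X: go to q_2, push XA → (q_2, 11, XAAAAZ)
  read 1, top X: go to q_2, push XA → (q_2, 1, XAAAAAZ)
  read 1, top X: go to q_2, push XA → (q_2, ε, XAAAAAAZ)
All input consumed in state q_2 with stack XAAAAAAZ.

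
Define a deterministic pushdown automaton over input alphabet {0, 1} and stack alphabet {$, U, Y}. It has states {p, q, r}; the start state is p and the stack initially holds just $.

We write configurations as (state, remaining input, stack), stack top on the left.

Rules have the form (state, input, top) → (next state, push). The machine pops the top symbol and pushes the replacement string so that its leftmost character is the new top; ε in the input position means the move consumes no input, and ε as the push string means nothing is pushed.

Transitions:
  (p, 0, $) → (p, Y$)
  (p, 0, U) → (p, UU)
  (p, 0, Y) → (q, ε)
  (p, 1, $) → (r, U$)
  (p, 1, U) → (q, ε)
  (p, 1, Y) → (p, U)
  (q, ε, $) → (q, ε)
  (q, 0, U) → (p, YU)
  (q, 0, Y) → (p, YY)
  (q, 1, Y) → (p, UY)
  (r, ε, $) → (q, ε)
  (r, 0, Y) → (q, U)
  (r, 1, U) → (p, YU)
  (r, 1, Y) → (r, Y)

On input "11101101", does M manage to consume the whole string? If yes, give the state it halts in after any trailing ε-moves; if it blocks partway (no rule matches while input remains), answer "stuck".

stuck

(p, 11101101, $)
  read 1, top $: go to r, push U$ → (r, 1101101, U$)
  read 1, top U: go to p, push YU → (p, 101101, YU$)
  read 1, top Y: go to p, push U → (p, 01101, UU$)
  read 0, top U: go to p, push UU → (p, 1101, UUU$)
  read 1, top U: go to q, push ε → (q, 101, UU$)
No transition for (q, 1, top U); M blocks with input 101 remaining.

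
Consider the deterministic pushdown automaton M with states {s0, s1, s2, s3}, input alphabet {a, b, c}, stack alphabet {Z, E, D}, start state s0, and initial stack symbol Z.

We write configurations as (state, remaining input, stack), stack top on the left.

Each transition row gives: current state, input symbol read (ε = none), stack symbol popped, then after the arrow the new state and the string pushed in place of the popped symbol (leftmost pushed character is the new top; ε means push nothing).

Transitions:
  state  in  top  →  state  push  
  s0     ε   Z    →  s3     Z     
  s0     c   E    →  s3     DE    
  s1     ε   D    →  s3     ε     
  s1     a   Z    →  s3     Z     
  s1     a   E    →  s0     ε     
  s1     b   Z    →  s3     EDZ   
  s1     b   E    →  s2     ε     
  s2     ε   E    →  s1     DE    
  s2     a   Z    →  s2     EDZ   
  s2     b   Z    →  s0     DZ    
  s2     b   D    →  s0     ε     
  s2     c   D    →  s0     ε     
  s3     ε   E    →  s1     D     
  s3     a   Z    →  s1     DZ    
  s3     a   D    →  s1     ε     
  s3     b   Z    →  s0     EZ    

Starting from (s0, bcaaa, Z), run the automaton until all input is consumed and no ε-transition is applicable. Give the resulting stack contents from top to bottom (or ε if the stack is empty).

(s0, bcaaa, Z)
  ε-move, top Z: go to s3, push Z → (s3, bcaaa, Z)
  read b, top Z: go to s0, push EZ → (s0, caaa, EZ)
  read c, top E: go to s3, push DE → (s3, aaa, DEZ)
  read a, top D: go to s1, push ε → (s1, aa, EZ)
  read a, top E: go to s0, push ε → (s0, a, Z)
  ε-move, top Z: go to s3, push Z → (s3, a, Z)
  read a, top Z: go to s1, push DZ → (s1, ε, DZ)
  ε-move, top D: go to s3, push ε → (s3, ε, Z)
All input consumed in state s3 with stack Z.

Z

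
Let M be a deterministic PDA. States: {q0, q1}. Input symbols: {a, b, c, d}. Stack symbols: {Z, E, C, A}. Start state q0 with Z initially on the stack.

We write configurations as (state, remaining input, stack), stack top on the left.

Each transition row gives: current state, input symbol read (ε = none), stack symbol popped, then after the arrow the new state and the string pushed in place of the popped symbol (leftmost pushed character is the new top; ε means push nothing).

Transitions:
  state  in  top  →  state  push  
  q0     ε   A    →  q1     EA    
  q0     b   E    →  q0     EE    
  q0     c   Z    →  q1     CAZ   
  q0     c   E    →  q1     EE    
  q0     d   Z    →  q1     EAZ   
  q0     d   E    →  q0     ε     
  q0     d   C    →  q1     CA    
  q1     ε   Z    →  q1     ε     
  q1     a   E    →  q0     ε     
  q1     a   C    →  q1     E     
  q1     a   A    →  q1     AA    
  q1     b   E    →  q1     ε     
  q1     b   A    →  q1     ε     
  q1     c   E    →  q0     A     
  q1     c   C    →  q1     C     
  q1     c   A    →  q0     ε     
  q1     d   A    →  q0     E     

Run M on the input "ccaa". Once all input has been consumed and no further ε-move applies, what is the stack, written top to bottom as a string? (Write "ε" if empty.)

(q0, ccaa, Z) ⊢ (q1, caa, CAZ) ⊢ (q1, aa, CAZ) ⊢ (q1, a, EAZ) ⊢ (q0, ε, AZ) ⊢ (q1, ε, EAZ)
All input consumed in state q1 with stack EAZ.

EAZ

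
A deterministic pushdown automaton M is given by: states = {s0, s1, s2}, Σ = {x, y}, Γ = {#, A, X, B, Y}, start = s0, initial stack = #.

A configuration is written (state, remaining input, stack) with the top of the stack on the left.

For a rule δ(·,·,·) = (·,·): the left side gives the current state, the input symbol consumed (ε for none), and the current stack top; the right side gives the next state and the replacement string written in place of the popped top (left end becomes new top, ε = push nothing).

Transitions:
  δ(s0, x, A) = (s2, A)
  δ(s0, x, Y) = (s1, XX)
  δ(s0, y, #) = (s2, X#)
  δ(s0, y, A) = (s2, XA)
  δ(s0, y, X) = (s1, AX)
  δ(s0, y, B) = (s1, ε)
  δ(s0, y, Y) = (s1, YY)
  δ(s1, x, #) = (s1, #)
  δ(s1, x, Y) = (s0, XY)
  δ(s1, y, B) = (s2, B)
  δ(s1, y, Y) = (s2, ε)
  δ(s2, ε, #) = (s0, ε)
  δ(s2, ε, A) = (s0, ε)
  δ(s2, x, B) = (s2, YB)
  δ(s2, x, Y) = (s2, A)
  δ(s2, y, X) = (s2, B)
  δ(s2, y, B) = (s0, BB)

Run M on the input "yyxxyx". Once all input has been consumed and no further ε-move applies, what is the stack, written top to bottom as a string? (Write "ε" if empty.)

#

(s0, yyxxyx, #) ⊢ (s2, yxxyx, X#) ⊢ (s2, xxyx, B#) ⊢ (s2, xyx, YB#) ⊢ (s2, yx, AB#) ⊢ (s0, yx, B#) ⊢ (s1, x, #) ⊢ (s1, ε, #)
All input consumed in state s1 with stack #.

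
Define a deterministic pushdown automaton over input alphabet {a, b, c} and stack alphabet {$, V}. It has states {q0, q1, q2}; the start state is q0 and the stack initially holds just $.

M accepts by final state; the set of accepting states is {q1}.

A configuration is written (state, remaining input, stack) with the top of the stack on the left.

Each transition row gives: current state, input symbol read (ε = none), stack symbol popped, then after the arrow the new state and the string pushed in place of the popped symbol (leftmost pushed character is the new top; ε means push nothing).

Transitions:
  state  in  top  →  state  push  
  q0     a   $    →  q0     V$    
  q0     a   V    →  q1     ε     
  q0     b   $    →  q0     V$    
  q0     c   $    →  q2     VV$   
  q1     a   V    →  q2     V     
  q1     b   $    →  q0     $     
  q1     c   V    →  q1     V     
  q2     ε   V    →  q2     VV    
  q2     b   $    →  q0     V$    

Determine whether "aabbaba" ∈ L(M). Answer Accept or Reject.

Reject

(q0, aabbaba, $) ⊢ (q0, abbaba, V$) ⊢ (q1, bbaba, $) ⊢ (q0, baba, $) ⊢ (q0, aba, V$) ⊢ (q1, ba, $) ⊢ (q0, a, $) ⊢ (q0, ε, V$)
All input consumed; state q0 ∉ F and no further ε-move applies.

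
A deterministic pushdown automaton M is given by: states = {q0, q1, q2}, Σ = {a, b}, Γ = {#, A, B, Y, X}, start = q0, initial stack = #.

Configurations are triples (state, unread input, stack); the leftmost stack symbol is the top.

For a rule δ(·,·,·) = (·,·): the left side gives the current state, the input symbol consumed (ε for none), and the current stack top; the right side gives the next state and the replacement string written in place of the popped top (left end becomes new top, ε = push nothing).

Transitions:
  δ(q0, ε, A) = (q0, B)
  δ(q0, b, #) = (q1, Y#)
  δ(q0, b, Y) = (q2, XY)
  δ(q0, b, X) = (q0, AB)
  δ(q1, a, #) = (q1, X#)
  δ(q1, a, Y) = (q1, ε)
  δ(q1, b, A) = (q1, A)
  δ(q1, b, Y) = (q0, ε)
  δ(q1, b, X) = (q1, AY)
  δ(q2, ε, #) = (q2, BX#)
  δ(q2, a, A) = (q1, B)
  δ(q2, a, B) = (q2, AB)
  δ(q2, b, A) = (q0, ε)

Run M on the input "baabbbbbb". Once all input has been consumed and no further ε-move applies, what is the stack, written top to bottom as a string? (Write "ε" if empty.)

(q0, baabbbbbb, #)
  read b, top #: go to q1, push Y# → (q1, aabbbbbb, Y#)
  read a, top Y: go to q1, push ε → (q1, abbbbbb, #)
  read a, top #: go to q1, push X# → (q1, bbbbbb, X#)
  read b, top X: go to q1, push AY → (q1, bbbbb, AY#)
  read b, top A: go to q1, push A → (q1, bbbb, AY#)
  read b, top A: go to q1, push A → (q1, bbb, AY#)
  read b, top A: go to q1, push A → (q1, bb, AY#)
  read b, top A: go to q1, push A → (q1, b, AY#)
  read b, top A: go to q1, push A → (q1, ε, AY#)
All input consumed in state q1 with stack AY#.

AY#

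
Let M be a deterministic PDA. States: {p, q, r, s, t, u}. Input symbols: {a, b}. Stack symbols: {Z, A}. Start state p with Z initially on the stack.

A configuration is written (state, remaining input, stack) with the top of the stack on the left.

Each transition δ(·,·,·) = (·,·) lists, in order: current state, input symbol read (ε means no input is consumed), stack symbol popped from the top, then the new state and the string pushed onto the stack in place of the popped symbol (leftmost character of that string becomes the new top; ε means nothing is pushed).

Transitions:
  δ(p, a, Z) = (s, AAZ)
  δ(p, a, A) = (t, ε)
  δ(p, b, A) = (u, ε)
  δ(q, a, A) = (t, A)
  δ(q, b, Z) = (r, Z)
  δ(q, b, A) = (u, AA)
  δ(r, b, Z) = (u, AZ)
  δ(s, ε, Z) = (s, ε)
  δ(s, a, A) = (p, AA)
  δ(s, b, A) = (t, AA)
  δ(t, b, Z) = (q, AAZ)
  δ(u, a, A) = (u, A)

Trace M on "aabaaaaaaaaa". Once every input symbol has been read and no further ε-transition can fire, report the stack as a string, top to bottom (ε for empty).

AAZ

(p, aabaaaaaaaaa, Z)
  read a, top Z: go to s, push AAZ → (s, abaaaaaaaaa, AAZ)
  read a, top A: go to p, push AA → (p, baaaaaaaaa, AAAZ)
  read b, top A: go to u, push ε → (u, aaaaaaaaa, AAZ)
  read a, top A: go to u, push A → (u, aaaaaaaa, AAZ)
  read a, top A: go to u, push A → (u, aaaaaaa, AAZ)
  read a, top A: go to u, push A → (u, aaaaaa, AAZ)
  read a, top A: go to u, push A → (u, aaaaa, AAZ)
  read a, top A: go to u, push A → (u, aaaa, AAZ)
  read a, top A: go to u, push A → (u, aaa, AAZ)
  read a, top A: go to u, push A → (u, aa, AAZ)
  read a, top A: go to u, push A → (u, a, AAZ)
  read a, top A: go to u, push A → (u, ε, AAZ)
All input consumed in state u with stack AAZ.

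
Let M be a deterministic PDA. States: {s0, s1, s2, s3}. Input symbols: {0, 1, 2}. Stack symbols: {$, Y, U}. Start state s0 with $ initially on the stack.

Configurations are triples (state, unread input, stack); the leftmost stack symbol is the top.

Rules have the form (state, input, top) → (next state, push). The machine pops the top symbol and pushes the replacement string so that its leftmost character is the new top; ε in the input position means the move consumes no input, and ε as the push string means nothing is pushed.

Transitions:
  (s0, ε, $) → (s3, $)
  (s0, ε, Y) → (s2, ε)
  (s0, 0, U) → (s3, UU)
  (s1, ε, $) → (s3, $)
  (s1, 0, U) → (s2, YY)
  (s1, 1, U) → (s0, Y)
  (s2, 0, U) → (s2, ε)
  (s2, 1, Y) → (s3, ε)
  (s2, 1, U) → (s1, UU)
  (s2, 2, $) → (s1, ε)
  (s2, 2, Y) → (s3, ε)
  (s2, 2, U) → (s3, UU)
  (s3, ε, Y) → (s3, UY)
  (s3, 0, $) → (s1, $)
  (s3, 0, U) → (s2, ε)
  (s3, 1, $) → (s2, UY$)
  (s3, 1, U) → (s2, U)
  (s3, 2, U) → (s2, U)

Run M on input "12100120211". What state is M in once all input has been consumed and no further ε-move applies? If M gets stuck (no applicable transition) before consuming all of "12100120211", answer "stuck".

stuck

(s0, 12100120211, $) ⊢ (s3, 12100120211, $) ⊢ (s2, 2100120211, UY$) ⊢ (s3, 100120211, UUY$) ⊢ (s2, 00120211, UUY$) ⊢ (s2, 0120211, UY$) ⊢ (s2, 120211, Y$) ⊢ (s3, 20211, $)
No transition for (s3, 2, top $); M blocks with input 20211 remaining.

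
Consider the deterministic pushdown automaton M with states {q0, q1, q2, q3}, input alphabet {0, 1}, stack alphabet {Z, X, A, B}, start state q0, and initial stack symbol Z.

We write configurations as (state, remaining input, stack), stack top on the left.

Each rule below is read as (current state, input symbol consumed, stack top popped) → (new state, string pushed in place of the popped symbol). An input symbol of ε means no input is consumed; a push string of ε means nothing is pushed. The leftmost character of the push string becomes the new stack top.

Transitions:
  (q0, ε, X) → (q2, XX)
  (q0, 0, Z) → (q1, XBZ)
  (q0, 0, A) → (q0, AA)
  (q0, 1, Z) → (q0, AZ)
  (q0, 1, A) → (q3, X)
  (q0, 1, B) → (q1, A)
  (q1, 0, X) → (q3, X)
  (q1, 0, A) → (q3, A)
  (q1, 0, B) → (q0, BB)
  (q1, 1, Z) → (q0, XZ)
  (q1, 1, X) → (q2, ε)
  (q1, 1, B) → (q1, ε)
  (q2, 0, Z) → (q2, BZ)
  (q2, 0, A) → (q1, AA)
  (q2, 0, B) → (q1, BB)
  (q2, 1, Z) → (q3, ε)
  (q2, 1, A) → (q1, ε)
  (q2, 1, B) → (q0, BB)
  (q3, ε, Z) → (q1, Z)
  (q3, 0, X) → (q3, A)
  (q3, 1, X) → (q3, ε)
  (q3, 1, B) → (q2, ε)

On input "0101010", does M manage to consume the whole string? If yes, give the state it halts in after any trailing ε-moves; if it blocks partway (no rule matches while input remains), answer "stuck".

q3

(q0, 0101010, Z) ⊢ (q1, 101010, XBZ) ⊢ (q2, 01010, BZ) ⊢ (q1, 1010, BBZ) ⊢ (q1, 010, BZ) ⊢ (q0, 10, BBZ) ⊢ (q1, 0, ABZ) ⊢ (q3, ε, ABZ)
All input consumed; M is in state q3.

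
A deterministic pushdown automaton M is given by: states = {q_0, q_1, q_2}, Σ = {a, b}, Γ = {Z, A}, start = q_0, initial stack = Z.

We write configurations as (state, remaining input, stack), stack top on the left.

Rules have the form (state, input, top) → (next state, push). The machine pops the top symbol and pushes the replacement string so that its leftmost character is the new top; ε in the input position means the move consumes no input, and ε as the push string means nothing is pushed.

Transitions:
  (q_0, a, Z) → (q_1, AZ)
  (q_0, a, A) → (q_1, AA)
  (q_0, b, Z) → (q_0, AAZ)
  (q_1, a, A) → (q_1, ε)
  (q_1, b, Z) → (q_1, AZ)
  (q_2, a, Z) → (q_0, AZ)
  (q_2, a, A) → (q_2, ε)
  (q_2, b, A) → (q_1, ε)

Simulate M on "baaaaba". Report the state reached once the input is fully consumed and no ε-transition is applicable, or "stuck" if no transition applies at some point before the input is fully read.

q_1

(q_0, baaaaba, Z)
  read b, top Z: go to q_0, push AAZ → (q_0, aaaaba, AAZ)
  read a, top A: go to q_1, push AA → (q_1, aaaba, AAAZ)
  read a, top A: go to q_1, push ε → (q_1, aaba, AAZ)
  read a, top A: go to q_1, push ε → (q_1, aba, AZ)
  read a, top A: go to q_1, push ε → (q_1, ba, Z)
  read b, top Z: go to q_1, push AZ → (q_1, a, AZ)
  read a, top A: go to q_1, push ε → (q_1, ε, Z)
All input consumed; M is in state q_1.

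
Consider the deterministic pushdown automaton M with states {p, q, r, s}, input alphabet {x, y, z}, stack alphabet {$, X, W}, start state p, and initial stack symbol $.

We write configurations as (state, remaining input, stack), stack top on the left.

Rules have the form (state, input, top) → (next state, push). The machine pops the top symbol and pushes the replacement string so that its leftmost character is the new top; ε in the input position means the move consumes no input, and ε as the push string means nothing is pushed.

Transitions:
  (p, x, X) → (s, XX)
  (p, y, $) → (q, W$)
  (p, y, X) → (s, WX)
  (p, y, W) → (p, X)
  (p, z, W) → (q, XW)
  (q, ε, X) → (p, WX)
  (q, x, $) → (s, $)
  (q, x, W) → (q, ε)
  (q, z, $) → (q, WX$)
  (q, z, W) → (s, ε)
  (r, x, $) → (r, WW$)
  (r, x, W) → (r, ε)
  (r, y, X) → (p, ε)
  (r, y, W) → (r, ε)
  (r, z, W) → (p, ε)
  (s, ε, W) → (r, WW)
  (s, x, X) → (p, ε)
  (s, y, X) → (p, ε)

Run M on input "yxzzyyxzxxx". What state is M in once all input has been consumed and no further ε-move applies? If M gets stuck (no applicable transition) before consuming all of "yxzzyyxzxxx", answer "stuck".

stuck

(p, yxzzyyxzxxx, $)
  read y, top $: go to q, push W$ → (q, xzzyyxzxxx, W$)
  read x, top W: go to q, push ε → (q, zzyyxzxxx, $)
  read z, top $: go to q, push WX$ → (q, zyyxzxxx, WX$)
  read z, top W: go to s, push ε → (s, yyxzxxx, X$)
  read y, top X: go to p, push ε → (p, yxzxxx, $)
  read y, top $: go to q, push W$ → (q, xzxxx, W$)
  read x, top W: go to q, push ε → (q, zxxx, $)
  read z, top $: go to q, push WX$ → (q, xxx, WX$)
  read x, top W: go to q, push ε → (q, xx, X$)
  ε-move, top X: go to p, push WX → (p, xx, WX$)
No transition for (p, x, top W); M blocks with input xx remaining.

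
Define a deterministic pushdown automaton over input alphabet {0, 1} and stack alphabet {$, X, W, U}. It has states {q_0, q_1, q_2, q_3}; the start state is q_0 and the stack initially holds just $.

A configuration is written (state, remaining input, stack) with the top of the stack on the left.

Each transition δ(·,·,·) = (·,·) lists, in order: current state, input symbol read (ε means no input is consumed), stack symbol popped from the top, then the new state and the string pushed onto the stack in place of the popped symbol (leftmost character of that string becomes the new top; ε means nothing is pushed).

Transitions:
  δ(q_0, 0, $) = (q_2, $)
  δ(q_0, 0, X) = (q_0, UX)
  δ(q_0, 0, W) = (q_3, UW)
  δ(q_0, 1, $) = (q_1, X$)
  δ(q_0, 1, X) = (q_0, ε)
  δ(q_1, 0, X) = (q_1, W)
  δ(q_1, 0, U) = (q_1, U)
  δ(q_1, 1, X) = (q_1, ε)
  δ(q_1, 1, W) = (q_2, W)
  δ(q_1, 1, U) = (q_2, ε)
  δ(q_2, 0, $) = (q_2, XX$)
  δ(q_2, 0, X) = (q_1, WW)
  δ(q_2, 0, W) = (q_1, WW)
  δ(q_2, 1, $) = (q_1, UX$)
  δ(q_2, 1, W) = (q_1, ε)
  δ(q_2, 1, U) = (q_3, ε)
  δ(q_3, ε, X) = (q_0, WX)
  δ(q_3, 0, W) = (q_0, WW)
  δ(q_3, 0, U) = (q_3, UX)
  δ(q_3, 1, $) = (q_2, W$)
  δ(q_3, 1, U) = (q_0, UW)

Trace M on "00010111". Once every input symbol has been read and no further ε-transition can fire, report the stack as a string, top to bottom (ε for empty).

(q_0, 00010111, $)
  read 0, top $: go to q_2, push $ → (q_2, 0010111, $)
  read 0, top $: go to q_2, push XX$ → (q_2, 010111, XX$)
  read 0, top X: go to q_1, push WW → (q_1, 10111, WWX$)
  read 1, top W: go to q_2, push W → (q_2, 0111, WWX$)
  read 0, top W: go to q_1, push WW → (q_1, 111, WWWX$)
  read 1, top W: go to q_2, push W → (q_2, 11, WWWX$)
  read 1, top W: go to q_1, push ε → (q_1, 1, WWX$)
  read 1, top W: go to q_2, push W → (q_2, ε, WWX$)
All input consumed in state q_2 with stack WWX$.

WWX$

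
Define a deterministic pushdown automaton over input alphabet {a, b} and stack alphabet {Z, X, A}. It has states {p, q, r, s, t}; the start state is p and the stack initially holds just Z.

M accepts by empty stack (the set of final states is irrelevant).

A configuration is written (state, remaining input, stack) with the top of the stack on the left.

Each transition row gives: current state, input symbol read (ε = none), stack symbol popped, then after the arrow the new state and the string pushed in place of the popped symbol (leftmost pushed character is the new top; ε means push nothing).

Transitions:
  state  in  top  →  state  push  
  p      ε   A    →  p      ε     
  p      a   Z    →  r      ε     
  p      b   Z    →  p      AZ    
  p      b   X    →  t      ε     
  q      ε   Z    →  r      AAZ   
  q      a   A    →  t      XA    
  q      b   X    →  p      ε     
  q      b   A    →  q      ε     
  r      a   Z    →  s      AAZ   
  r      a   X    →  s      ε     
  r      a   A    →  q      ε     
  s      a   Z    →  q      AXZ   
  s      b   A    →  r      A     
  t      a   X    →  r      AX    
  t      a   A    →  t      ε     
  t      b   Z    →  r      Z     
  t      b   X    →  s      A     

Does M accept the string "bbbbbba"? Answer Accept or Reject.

(p, bbbbbba, Z) ⊢ (p, bbbbba, AZ) ⊢ (p, bbbbba, Z) ⊢ (p, bbbba, AZ) ⊢ (p, bbbba, Z) ⊢ (p, bbba, AZ) ⊢ (p, bbba, Z) ⊢ (p, bba, AZ) ⊢ (p, bba, Z) ⊢ (p, ba, AZ) ⊢ (p, ba, Z) ⊢ (p, a, AZ) ⊢ (p, a, Z) ⊢ (r, ε, ε)
All input consumed and the stack is empty.

Accept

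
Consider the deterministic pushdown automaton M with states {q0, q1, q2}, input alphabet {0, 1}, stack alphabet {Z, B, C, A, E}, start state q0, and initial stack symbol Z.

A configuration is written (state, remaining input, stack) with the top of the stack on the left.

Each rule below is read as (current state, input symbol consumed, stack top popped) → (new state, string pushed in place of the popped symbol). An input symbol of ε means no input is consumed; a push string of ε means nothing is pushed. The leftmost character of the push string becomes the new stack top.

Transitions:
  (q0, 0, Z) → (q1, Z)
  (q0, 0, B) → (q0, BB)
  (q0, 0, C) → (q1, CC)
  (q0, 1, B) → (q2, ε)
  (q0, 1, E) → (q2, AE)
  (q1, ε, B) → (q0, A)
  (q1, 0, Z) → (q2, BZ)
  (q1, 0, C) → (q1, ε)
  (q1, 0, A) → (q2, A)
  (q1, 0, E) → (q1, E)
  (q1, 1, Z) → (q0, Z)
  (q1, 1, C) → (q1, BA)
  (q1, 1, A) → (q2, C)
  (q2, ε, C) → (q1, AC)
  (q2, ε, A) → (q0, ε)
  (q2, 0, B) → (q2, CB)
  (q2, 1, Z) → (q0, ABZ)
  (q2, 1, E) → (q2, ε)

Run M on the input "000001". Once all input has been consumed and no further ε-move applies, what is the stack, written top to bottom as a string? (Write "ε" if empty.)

AACBZ

(q0, 000001, Z)
  read 0, top Z: go to q1, push Z → (q1, 00001, Z)
  read 0, top Z: go to q2, push BZ → (q2, 0001, BZ)
  read 0, top B: go to q2, push CB → (q2, 001, CBZ)
  ε-move, top C: go to q1, push AC → (q1, 001, ACBZ)
  read 0, top A: go to q2, push A → (q2, 01, ACBZ)
  ε-move, top A: go to q0, push ε → (q0, 01, CBZ)
  read 0, top C: go to q1, push CC → (q1, 1, CCBZ)
  read 1, top C: go to q1, push BA → (q1, ε, BACBZ)
  ε-move, top B: go to q0, push A → (q0, ε, AACBZ)
All input consumed in state q0 with stack AACBZ.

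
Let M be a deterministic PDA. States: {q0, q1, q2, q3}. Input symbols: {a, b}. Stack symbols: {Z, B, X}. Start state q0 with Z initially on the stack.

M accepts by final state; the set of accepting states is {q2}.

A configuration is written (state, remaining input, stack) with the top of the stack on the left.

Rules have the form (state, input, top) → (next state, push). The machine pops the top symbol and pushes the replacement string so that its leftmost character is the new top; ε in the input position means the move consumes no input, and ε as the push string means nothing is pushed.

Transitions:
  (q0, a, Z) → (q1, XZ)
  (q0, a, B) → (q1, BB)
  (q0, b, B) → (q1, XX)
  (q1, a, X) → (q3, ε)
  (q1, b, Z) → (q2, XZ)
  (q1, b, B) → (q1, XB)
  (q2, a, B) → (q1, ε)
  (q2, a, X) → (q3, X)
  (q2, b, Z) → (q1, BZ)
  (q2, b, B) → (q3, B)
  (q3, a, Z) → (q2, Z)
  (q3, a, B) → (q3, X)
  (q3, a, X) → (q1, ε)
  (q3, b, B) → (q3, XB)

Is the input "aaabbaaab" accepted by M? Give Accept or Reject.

(q0, aaabbaaab, Z)
  read a, top Z: go to q1, push XZ → (q1, aabbaaab, XZ)
  read a, top X: go to q3, push ε → (q3, abbaaab, Z)
  read a, top Z: go to q2, push Z → (q2, bbaaab, Z)
  read b, top Z: go to q1, push BZ → (q1, baaab, BZ)
  read b, top B: go to q1, push XB → (q1, aaab, XBZ)
  read a, top X: go to q3, push ε → (q3, aab, BZ)
  read a, top B: go to q3, push X → (q3, ab, XZ)
  read a, top X: go to q1, push ε → (q1, b, Z)
  read b, top Z: go to q2, push XZ → (q2, ε, XZ)
All input consumed; state q2 ∈ F.

Accept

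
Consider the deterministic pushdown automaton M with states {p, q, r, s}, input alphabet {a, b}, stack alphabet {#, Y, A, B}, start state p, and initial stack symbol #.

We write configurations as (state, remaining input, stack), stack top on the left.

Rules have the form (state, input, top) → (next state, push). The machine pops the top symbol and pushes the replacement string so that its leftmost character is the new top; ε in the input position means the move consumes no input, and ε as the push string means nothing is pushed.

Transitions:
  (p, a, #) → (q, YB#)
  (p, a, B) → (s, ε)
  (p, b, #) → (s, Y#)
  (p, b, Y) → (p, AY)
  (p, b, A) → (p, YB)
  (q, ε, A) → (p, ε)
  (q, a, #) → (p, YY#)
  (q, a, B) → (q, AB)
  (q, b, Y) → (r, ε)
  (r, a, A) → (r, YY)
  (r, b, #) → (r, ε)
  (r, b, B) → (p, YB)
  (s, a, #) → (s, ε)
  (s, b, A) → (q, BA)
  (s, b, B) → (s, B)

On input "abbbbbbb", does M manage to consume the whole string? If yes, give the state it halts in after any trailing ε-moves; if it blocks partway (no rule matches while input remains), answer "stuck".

(p, abbbbbbb, #) ⊢ (q, bbbbbbb, YB#) ⊢ (r, bbbbbb, B#) ⊢ (p, bbbbb, YB#) ⊢ (p, bbbb, AYB#) ⊢ (p, bbb, YBYB#) ⊢ (p, bb, AYBYB#) ⊢ (p, b, YBYBYB#) ⊢ (p, ε, AYBYBYB#)
All input consumed; M is in state p.

p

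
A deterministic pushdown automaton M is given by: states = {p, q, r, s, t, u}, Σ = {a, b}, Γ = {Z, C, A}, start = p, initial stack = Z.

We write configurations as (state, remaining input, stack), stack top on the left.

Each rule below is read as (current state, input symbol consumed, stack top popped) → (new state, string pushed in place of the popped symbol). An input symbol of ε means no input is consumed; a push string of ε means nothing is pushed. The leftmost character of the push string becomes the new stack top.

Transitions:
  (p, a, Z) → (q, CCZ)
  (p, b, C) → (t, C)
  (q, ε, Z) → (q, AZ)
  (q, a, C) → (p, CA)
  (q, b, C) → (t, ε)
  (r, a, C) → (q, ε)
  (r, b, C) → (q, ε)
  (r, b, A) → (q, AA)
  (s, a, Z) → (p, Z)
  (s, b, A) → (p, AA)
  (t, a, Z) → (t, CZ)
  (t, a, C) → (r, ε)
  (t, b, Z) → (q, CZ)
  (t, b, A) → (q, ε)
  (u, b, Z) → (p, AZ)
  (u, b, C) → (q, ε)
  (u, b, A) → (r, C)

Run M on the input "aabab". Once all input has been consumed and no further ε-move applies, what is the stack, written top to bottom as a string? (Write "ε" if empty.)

AACZ

(p, aabab, Z) ⊢ (q, abab, CCZ) ⊢ (p, bab, CACZ) ⊢ (t, ab, CACZ) ⊢ (r, b, ACZ) ⊢ (q, ε, AACZ)
All input consumed in state q with stack AACZ.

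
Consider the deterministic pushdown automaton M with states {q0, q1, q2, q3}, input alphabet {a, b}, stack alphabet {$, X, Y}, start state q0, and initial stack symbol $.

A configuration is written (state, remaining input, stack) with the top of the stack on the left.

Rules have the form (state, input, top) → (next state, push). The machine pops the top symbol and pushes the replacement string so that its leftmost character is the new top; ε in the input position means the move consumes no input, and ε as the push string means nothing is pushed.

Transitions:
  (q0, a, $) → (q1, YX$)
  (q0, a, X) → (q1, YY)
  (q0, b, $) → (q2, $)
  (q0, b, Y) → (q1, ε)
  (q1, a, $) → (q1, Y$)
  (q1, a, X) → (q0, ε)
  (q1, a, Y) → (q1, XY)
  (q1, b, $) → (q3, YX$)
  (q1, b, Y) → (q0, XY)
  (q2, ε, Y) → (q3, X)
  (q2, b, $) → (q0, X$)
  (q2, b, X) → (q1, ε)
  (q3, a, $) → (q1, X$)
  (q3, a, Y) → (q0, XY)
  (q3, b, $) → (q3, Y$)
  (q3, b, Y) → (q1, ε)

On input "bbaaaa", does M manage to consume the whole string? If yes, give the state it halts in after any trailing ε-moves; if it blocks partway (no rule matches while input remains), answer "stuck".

stuck

(q0, bbaaaa, $)
  read b, top $: go to q2, push $ → (q2, baaaa, $)
  read b, top $: go to q0, push X$ → (q0, aaaa, X$)
  read a, top X: go to q1, push YY → (q1, aaa, YY$)
  read a, top Y: go to q1, push XY → (q1, aa, XYY$)
  read a, top X: go to q0, push ε → (q0, a, YY$)
No transition for (q0, a, top Y); M blocks with input a remaining.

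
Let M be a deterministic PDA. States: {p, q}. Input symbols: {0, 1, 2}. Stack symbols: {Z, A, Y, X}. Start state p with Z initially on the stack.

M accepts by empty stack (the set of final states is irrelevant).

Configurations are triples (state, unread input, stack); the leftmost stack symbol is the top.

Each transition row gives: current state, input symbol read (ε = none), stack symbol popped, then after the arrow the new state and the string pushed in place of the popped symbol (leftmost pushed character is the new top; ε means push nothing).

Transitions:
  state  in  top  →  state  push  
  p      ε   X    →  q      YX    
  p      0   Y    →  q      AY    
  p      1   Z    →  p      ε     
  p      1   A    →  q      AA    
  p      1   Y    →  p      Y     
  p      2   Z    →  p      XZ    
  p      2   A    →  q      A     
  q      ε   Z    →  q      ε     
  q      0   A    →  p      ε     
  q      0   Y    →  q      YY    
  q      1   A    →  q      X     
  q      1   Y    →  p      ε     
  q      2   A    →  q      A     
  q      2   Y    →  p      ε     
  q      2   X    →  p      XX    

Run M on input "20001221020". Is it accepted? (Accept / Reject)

Reject

(p, 20001221020, Z)
  read 2, top Z: go to p, push XZ → (p, 0001221020, XZ)
  ε-move, top X: go to q, push YX → (q, 0001221020, YXZ)
  read 0, top Y: go to q, push YY → (q, 001221020, YYXZ)
  read 0, top Y: go to q, push YY → (q, 01221020, YYYXZ)
  read 0, top Y: go to q, push YY → (q, 1221020, YYYYXZ)
  read 1, top Y: go to p, push ε → (p, 221020, YYYXZ)
No transition applies at (p, 221020, YYYXZ); input not fully consumed.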